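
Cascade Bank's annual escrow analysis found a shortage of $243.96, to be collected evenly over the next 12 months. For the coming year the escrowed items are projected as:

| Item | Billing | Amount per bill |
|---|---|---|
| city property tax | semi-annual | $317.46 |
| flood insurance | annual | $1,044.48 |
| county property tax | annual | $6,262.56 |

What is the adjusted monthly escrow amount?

City property tax: $317.46 × 2 = $634.92 per year
Flood insurance: $1,044.48 per year
County property tax: $6,262.56 per year
Total per year = $634.92 + $1,044.48 + $6,262.56 = $7,941.96
Monthly escrow = $7,941.96 ÷ 12 = $661.83
Shortage spread = $243.96 ÷ 12 = $20.33/mo
Adjusted monthly = $661.83 + $20.33 = $682.16

$682.16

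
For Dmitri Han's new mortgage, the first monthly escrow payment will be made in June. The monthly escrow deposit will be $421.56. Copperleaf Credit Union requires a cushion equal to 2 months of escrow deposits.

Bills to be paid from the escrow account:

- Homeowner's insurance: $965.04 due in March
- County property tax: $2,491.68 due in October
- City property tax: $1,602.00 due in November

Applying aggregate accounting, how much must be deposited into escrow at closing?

Cushion = 2 × $421.56 = $843.12
Trial balance (start $0, +$421.56 each month, − disbursements):
  Jun: +$421.56 → $421.56
  Jul: +$421.56 → $843.12
  Aug: +$421.56 → $1,264.68
  Sep: +$421.56 → $1,686.24
  Oct: +$421.56 − $2,491.68 → -$383.88
  Nov: +$421.56 − $1,602.00 → -$1,564.32
  Dec: +$421.56 → -$1,142.76
  Jan: +$421.56 → -$721.20
  Feb: +$421.56 → -$299.64
  Mar: +$421.56 − $965.04 → -$843.12
  Apr: +$421.56 → -$421.56
  May: +$421.56 → $0.00
Lowest trial balance = -$1,564.32 (Nov)
Initial deposit = cushion − low point = $843.12 − (-$1,564.32) = $2,407.44

$2,407.44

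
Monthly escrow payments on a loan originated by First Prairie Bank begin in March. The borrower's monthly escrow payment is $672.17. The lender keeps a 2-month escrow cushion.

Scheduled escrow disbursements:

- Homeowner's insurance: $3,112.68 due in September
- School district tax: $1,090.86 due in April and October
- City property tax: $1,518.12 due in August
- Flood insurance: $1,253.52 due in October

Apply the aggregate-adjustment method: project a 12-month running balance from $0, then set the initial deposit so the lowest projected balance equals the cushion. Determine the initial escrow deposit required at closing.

Cushion = 2 × $672.17 = $1,344.34
Trial balance (start $0, +$672.17 each month, − disbursements):
  Mar: +$672.17 → $672.17
  Apr: +$672.17 − $1,090.86 → $253.48
  May: +$672.17 → $925.65
  Jun: +$672.17 → $1,597.82
  Jul: +$672.17 → $2,269.99
  Aug: +$672.17 − $1,518.12 → $1,424.04
  Sep: +$672.17 − $3,112.68 → -$1,016.47
  Oct: +$672.17 − $2,344.38 → -$2,688.68
  Nov: +$672.17 → -$2,016.51
  Dec: +$672.17 → -$1,344.34
  Jan: +$672.17 → -$672.17
  Feb: +$672.17 → $0.00
Lowest trial balance = -$2,688.68 (Oct)
Initial deposit = cushion − low point = $1,344.34 − (-$2,688.68) = $4,033.02

$4,033.02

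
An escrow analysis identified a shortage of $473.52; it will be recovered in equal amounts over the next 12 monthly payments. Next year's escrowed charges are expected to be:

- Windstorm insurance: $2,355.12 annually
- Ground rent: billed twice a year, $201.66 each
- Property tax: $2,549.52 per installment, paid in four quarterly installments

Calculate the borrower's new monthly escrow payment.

$1,119.17

Windstorm insurance: $2,355.12 annually
Ground rent: $201.66 × 2 = $403.32 annually
Property tax: $2,549.52 × 4 = $10,198.08 annually
Total annual escrow = $12,956.52
Monthly escrow = $12,956.52 / 12 = $1,079.71
Monthly shortage recovery: $473.52 ÷ 12 = $39.46
New monthly escrow = $1,079.71 + $39.46 = $1,119.17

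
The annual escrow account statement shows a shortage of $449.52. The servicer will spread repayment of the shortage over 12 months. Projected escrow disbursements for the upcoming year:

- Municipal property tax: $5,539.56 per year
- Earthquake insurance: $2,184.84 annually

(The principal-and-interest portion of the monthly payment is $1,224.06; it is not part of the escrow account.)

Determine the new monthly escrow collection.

$681.16

Municipal property tax = $5,539.56
Earthquake insurance = $2,184.84
Annual escrow total = $5,539.56 + $2,184.84 = $7,724.40
Monthly = $7,724.40 ÷ 12 = $643.70
Shortage spread = $449.52 / 12 = $37.46/mo
New monthly escrow = $643.70 + $37.46 = $681.16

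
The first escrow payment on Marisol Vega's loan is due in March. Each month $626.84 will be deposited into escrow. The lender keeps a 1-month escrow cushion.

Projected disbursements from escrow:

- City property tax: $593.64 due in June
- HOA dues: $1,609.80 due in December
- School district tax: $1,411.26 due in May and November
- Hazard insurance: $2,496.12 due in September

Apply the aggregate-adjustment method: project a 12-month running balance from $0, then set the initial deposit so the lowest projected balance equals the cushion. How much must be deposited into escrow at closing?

$1,880.52

Cushion = 1 × $626.84 = $626.84
Trial balance (start $0, +$626.84 each month, − disbursements):
  Mar: +$626.84 → $626.84
  Apr: +$626.84 → $1,253.68
  May: +$626.84 − $1,411.26 → $469.26
  Jun: +$626.84 − $593.64 → $502.46
  Jul: +$626.84 → $1,129.30
  Aug: +$626.84 → $1,756.14
  Sep: +$626.84 − $2,496.12 → -$113.14
  Oct: +$626.84 → $513.70
  Nov: +$626.84 − $1,411.26 → -$270.72
  Dec: +$626.84 − $1,609.80 → -$1,253.68
  Jan: +$626.84 → -$626.84
  Feb: +$626.84 → $0.00
Lowest trial balance = -$1,253.68 (Dec)
Initial deposit = cushion − low point = $626.84 − (-$1,253.68) = $1,880.52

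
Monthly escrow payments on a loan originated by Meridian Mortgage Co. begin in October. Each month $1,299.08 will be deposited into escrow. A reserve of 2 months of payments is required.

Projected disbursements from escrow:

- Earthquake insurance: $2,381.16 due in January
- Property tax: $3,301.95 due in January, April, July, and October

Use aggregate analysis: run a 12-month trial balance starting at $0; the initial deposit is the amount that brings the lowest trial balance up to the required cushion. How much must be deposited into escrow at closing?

$6,386.90

Cushion = 2 × $1,299.08 = $2,598.16
Trial balance (start $0, +$1,299.08 each month, − disbursements):
  Oct: +$1,299.08 − $3,301.95 → -$2,002.87
  Nov: +$1,299.08 → -$703.79
  Dec: +$1,299.08 → $595.29
  Jan: +$1,299.08 − $5,683.11 → -$3,788.74
  Feb: +$1,299.08 → -$2,489.66
  Mar: +$1,299.08 → -$1,190.58
  Apr: +$1,299.08 − $3,301.95 → -$3,193.45
  May: +$1,299.08 → -$1,894.37
  Jun: +$1,299.08 → -$595.29
  Jul: +$1,299.08 − $3,301.95 → -$2,598.16
  Aug: +$1,299.08 → -$1,299.08
  Sep: +$1,299.08 → $0.00
Lowest trial balance = -$3,788.74 (Jan)
Initial deposit = cushion − low point = $2,598.16 − (-$3,788.74) = $6,386.90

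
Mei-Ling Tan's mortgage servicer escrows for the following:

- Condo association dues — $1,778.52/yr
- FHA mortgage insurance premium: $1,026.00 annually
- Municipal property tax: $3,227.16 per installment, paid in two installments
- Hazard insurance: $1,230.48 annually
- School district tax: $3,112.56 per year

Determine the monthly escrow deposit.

Condo association dues = $1,778.52 annually
FHA mortgage insurance premium = $1,026.00 annually
Municipal property tax = $3,227.16 × 2 = $6,454.32 annually
Hazard insurance = $1,230.48 annually
School district tax = $3,112.56 annually
Total per year = $13,601.88
Base monthly escrow = $13,601.88 / 12 = $1,133.49

$1,133.49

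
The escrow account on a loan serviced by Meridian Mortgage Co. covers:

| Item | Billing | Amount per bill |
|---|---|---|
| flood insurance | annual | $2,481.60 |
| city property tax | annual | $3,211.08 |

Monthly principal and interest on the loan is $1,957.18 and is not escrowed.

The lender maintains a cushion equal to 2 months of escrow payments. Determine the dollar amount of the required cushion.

Flood insurance: $2,481.60 annually
City property tax: $3,211.08 annually
Annual escrow total = $2,481.60 + $3,211.08 = $5,692.68
Per month = $5,692.68 ÷ 12 = $474.39
Reserve = 2 × $474.39 = $948.78

$948.78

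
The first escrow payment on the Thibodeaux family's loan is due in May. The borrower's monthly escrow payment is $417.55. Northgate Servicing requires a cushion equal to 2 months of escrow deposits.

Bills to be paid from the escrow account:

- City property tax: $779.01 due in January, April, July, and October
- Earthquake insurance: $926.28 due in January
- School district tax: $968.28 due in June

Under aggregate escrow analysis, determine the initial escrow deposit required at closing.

Cushion = 2 × $417.55 = $835.10
Trial balance (start $0, +$417.55 each month, − disbursements):
  May: +$417.55 → $417.55
  Jun: +$417.55 − $968.28 → -$133.18
  Jul: +$417.55 − $779.01 → -$494.64
  Aug: +$417.55 → -$77.09
  Sep: +$417.55 → $340.46
  Oct: +$417.55 − $779.01 → -$21.00
  Nov: +$417.55 → $396.55
  Dec: +$417.55 → $814.10
  Jan: +$417.55 − $1,705.29 → -$473.64
  Feb: +$417.55 → -$56.09
  Mar: +$417.55 → $361.46
  Apr: +$417.55 − $779.01 → $0.00
Lowest trial balance = -$494.64 (Jul)
Initial deposit = cushion − low point = $835.10 − (-$494.64) = $1,329.74

$1,329.74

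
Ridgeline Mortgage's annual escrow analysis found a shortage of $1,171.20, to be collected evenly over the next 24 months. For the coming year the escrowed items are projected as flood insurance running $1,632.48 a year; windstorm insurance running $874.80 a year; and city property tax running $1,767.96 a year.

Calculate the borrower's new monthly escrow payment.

$405.07

Flood insurance: $1,632.48 per year
Windstorm insurance: $874.80 per year
City property tax: $1,767.96 per year
Total annual escrow = $4,275.24
Per month = $4,275.24 / 12 = $356.27
Monthly shortage recovery: $1,171.20 ÷ 24 = $48.80
New monthly escrow = $356.27 + $48.80 = $405.07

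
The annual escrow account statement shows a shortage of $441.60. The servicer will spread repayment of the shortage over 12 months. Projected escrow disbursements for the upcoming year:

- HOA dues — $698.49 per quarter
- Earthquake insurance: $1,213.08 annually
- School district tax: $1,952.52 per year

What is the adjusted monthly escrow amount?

HOA dues: $698.49 × 4 = $2,793.96 per year
Earthquake insurance: $1,213.08 per year
School district tax: $1,952.52 per year
Total per year = $5,959.56
Monthly escrow = $5,959.56 / 12 = $496.63
Shortage per month = $441.60 / 12 = $36.80
New monthly escrow = $496.63 + $36.80 = $533.43

$533.43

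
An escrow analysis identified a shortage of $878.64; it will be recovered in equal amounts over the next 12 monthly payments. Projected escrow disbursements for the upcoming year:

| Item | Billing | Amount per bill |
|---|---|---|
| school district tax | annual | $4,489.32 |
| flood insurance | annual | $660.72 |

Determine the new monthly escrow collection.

School district tax: $4,489.32 per year
Flood insurance: $660.72 per year
Annual escrow total = $5,150.04
Monthly escrow = $5,150.04 ÷ 12 = $429.17
Shortage per month = $878.64 ÷ 12 = $73.22
New monthly escrow = $429.17 + $73.22 = $502.39

$502.39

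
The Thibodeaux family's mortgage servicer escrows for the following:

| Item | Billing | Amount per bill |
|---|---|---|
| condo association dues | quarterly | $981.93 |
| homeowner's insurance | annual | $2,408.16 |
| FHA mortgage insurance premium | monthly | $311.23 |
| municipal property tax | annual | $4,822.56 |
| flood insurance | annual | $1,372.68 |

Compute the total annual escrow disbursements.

$16,265.88

Condo association dues = $981.93 × 4 = $3,927.72 annually
Homeowner's insurance = $2,408.16 annually
FHA mortgage insurance premium = $311.23 × 12 = $3,734.76 annually
Municipal property tax = $4,822.56 annually
Flood insurance = $1,372.68 annually
Total per year = $16,265.88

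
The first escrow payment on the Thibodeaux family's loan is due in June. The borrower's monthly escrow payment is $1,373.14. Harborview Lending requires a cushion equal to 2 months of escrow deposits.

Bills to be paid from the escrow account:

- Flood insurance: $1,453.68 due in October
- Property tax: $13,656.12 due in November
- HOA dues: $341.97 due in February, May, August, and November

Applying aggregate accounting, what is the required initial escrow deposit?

$10,301.18

Cushion = 2 × $1,373.14 = $2,746.28
Trial balance (start $0, +$1,373.14 each month, − disbursements):
  Jun: +$1,373.14 → $1,373.14
  Jul: +$1,373.14 → $2,746.28
  Aug: +$1,373.14 − $341.97 → $3,777.45
  Sep: +$1,373.14 → $5,150.59
  Oct: +$1,373.14 − $1,453.68 → $5,070.05
  Nov: +$1,373.14 − $13,998.09 → -$7,554.90
  Dec: +$1,373.14 → -$6,181.76
  Jan: +$1,373.14 → -$4,808.62
  Feb: +$1,373.14 − $341.97 → -$3,777.45
  Mar: +$1,373.14 → -$2,404.31
  Apr: +$1,373.14 → -$1,031.17
  May: +$1,373.14 − $341.97 → $0.00
Lowest trial balance = -$7,554.90 (Nov)
Initial deposit = cushion − low point = $2,746.28 − (-$7,554.90) = $10,301.18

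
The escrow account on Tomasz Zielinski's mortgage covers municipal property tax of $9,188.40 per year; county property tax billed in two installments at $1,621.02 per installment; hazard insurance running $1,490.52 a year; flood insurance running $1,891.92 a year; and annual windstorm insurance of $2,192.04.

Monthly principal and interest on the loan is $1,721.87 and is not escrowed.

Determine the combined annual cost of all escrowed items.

$18,004.92

Municipal property tax — $9,188.40 per year
County property tax — $1,621.02 × 2 = $3,242.04 per year
Hazard insurance — $1,490.52 per year
Flood insurance — $1,891.92 per year
Windstorm insurance — $2,192.04 per year
Total annual escrow = $18,004.92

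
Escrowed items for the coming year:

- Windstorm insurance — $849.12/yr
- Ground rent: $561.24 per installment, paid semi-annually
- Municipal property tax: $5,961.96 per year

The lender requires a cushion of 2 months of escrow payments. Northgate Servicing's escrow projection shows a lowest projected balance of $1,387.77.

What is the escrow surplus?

Windstorm insurance: $849.12 per year
Ground rent: $561.24 × 2 = $1,122.48 per year
Municipal property tax: $5,961.96 per year
Yearly total = $7,933.56
Per month = $7,933.56 ÷ 12 = $661.13
Cushion = 2 × $661.13 = $1,322.26
Excess over cushion: $1,387.77 − $1,322.26 = $65.51

$65.51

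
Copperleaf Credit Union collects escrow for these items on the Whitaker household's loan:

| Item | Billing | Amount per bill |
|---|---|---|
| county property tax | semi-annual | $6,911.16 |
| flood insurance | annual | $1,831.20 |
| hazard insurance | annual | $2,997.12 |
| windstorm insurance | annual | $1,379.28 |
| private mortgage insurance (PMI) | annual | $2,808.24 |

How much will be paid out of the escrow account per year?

County property tax = $6,911.16 × 2 = $13,822.32/yr
Flood insurance = $1,831.20/yr
Hazard insurance = $2,997.12/yr
Windstorm insurance = $1,379.28/yr
Private mortgage insurance (PMI) = $2,808.24/yr
Yearly total = $13,822.32 + $1,831.20 + $2,997.12 + $1,379.28 + $2,808.24 = $22,838.16

$22,838.16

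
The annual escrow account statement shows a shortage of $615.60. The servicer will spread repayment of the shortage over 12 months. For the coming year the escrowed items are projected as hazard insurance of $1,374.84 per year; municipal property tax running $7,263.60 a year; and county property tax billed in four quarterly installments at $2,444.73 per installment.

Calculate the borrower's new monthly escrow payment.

$1,586.08

Hazard insurance: $1,374.84 annually
Municipal property tax: $7,263.60 annually
County property tax: $2,444.73 × 4 = $9,778.92 annually
Combined annual = $1,374.84 + $7,263.60 + $9,778.92 = $18,417.36
Monthly = $18,417.36 ÷ 12 = $1,534.78
Monthly shortage recovery: $615.60 / 12 = $51.30
New monthly escrow = $1,534.78 + $51.30 = $1,586.08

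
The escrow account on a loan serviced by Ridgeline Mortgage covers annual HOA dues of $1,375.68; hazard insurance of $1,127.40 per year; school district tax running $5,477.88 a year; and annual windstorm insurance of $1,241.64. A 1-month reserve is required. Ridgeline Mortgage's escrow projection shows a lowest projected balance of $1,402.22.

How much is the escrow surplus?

HOA dues: $1,375.68 annually
Hazard insurance: $1,127.40 annually
School district tax: $5,477.88 annually
Windstorm insurance: $1,241.64 annually
Yearly total = $1,375.68 + $1,127.40 + $5,477.88 + $1,241.64 = $9,222.60
Monthly escrow = $9,222.60 ÷ 12 = $768.55
Required reserve = 1 × $768.55 = $768.55
Surplus = $1,402.22 − $768.55 = $633.67

$633.67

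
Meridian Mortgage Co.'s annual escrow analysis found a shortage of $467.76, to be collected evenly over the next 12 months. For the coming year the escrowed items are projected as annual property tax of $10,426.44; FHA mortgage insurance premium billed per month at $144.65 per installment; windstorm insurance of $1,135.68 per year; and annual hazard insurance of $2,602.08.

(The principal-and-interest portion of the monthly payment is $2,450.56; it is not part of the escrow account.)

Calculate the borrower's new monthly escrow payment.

$1,363.98

Property tax — $10,426.44
FHA mortgage insurance premium — $144.65 × 12 = $1,735.80
Windstorm insurance — $1,135.68
Hazard insurance — $2,602.08
Annual escrow total = $10,426.44 + $1,735.80 + $1,135.68 + $2,602.08 = $15,900.00
Monthly = $15,900.00 ÷ 12 = $1,325.00
Shortage per month = $467.76 / 12 = $38.98
Adjusted monthly = $1,325.00 + $38.98 = $1,363.98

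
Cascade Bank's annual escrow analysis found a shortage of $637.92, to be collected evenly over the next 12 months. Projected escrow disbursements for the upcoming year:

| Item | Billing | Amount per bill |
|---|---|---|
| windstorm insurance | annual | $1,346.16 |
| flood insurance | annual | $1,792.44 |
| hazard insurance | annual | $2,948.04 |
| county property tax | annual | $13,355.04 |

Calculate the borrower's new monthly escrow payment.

$1,673.30

Windstorm insurance — $1,346.16/yr
Flood insurance — $1,792.44/yr
Hazard insurance — $2,948.04/yr
County property tax — $13,355.04/yr
Combined annual = $1,346.16 + $1,792.44 + $2,948.04 + $13,355.04 = $19,441.68
Monthly = $19,441.68 ÷ 12 = $1,620.14
Shortage per month = $637.92 ÷ 12 = $53.16
Adjusted monthly = $1,620.14 + $53.16 = $1,673.30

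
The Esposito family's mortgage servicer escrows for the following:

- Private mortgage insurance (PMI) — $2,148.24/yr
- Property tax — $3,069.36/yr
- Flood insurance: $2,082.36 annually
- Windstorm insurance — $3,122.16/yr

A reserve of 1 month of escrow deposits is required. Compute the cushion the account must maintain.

$868.51

Private mortgage insurance (PMI) — $2,148.24 per year
Property tax — $3,069.36 per year
Flood insurance — $2,082.36 per year
Windstorm insurance — $3,122.16 per year
Combined annual = $10,422.12
Base monthly escrow = $10,422.12 / 12 = $868.51
Required cushion = 1 × $868.51 = $868.51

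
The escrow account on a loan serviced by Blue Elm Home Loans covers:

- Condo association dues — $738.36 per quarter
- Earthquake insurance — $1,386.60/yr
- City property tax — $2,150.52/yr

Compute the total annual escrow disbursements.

$6,490.56

Condo association dues = $738.36 × 4 = $2,953.44 annually
Earthquake insurance = $1,386.60 annually
City property tax = $2,150.52 annually
Yearly total = $6,490.56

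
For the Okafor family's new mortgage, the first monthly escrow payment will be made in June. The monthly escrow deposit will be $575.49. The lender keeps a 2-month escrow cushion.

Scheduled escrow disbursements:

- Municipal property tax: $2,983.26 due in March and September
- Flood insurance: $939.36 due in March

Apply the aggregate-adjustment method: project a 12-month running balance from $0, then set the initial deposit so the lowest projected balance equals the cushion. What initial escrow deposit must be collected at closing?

$2,301.96

Cushion = 2 × $575.49 = $1,150.98
Trial balance (start $0, +$575.49 each month, − disbursements):
  Jun: +$575.49 → $575.49
  Jul: +$575.49 → $1,150.98
  Aug: +$575.49 → $1,726.47
  Sep: +$575.49 − $2,983.26 → -$681.30
  Oct: +$575.49 → -$105.81
  Nov: +$575.49 → $469.68
  Dec: +$575.49 → $1,045.17
  Jan: +$575.49 → $1,620.66
  Feb: +$575.49 → $2,196.15
  Mar: +$575.49 − $3,922.62 → -$1,150.98
  Apr: +$575.49 → -$575.49
  May: +$575.49 → $0.00
Lowest trial balance = -$1,150.98 (Mar)
Initial deposit = cushion − low point = $1,150.98 − (-$1,150.98) = $2,301.96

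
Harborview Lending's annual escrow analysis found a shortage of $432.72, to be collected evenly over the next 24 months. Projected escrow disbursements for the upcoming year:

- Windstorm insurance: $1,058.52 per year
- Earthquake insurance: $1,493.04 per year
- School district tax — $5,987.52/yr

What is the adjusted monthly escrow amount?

Windstorm insurance: $1,058.52 annually
Earthquake insurance: $1,493.04 annually
School district tax: $5,987.52 annually
Total per year = $1,058.52 + $1,493.04 + $5,987.52 = $8,539.08
Base monthly escrow = $8,539.08 ÷ 12 = $711.59
Shortage spread = $432.72 ÷ 24 = $18.03/mo
Adjusted monthly = $711.59 + $18.03 = $729.62

$729.62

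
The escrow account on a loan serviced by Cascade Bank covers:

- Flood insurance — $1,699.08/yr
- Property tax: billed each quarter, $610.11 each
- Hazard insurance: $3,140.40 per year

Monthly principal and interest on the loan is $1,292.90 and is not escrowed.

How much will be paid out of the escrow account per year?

$7,279.92

Flood insurance: $1,699.08 per year
Property tax: $610.11 × 4 = $2,440.44 per year
Hazard insurance: $3,140.40 per year
Combined annual = $1,699.08 + $2,440.44 + $3,140.40 = $7,279.92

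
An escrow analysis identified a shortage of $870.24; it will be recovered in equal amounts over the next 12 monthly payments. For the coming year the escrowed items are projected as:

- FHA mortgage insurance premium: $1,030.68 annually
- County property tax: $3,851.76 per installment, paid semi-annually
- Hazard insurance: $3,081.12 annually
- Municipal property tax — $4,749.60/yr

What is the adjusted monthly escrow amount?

$1,452.93

FHA mortgage insurance premium — $1,030.68/yr
County property tax — $3,851.76 × 2 = $7,703.52/yr
Hazard insurance — $3,081.12/yr
Municipal property tax — $4,749.60/yr
Combined annual = $16,564.92
Per month = $16,564.92 ÷ 12 = $1,380.41
Shortage per month = $870.24 / 12 = $72.52
Adjusted monthly = $1,380.41 + $72.52 = $1,452.93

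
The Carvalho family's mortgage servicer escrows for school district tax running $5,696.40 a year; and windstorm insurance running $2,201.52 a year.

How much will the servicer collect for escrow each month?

School district tax = $5,696.40
Windstorm insurance = $2,201.52
Annual escrow total = $5,696.40 + $2,201.52 = $7,897.92
Per month = $7,897.92 ÷ 12 = $658.16

$658.16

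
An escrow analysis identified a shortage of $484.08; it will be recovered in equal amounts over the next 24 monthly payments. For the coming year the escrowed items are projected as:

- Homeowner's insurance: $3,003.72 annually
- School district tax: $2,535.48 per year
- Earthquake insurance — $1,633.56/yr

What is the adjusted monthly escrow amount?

Homeowner's insurance: $3,003.72/yr
School district tax: $2,535.48/yr
Earthquake insurance: $1,633.56/yr
Total annual escrow = $3,003.72 + $2,535.48 + $1,633.56 = $7,172.76
Monthly escrow = $7,172.76 ÷ 12 = $597.73
Shortage spread = $484.08 / 24 = $20.17/mo
Adjusted monthly = $597.73 + $20.17 = $617.90

$617.90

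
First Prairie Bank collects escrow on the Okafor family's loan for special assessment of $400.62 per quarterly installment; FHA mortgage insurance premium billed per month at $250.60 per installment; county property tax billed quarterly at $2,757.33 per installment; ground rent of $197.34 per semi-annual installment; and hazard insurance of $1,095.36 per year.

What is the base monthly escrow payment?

$1,427.42

Special assessment = $400.62 × 4 = $1,602.48/yr
FHA mortgage insurance premium = $250.60 × 12 = $3,007.20/yr
County property tax = $2,757.33 × 4 = $11,029.32/yr
Ground rent = $197.34 × 2 = $394.68/yr
Hazard insurance = $1,095.36/yr
Total annual escrow = $17,129.04
Monthly = $17,129.04 ÷ 12 = $1,427.42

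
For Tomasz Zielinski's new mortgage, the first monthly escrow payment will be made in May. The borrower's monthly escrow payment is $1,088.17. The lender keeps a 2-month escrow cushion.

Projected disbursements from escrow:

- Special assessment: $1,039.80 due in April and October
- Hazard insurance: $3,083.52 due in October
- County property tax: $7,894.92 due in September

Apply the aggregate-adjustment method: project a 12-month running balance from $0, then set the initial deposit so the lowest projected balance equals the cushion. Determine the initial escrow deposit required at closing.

$7,665.56

Cushion = 2 × $1,088.17 = $2,176.34
Trial balance (start $0, +$1,088.17 each month, − disbursements):
  May: +$1,088.17 → $1,088.17
  Jun: +$1,088.17 → $2,176.34
  Jul: +$1,088.17 → $3,264.51
  Aug: +$1,088.17 → $4,352.68
  Sep: +$1,088.17 − $7,894.92 → -$2,454.07
  Oct: +$1,088.17 − $4,123.32 → -$5,489.22
  Nov: +$1,088.17 → -$4,401.05
  Dec: +$1,088.17 → -$3,312.88
  Jan: +$1,088.17 → -$2,224.71
  Feb: +$1,088.17 → -$1,136.54
  Mar: +$1,088.17 → -$48.37
  Apr: +$1,088.17 − $1,039.80 → $0.00
Lowest trial balance = -$5,489.22 (Oct)
Initial deposit = cushion − low point = $2,176.34 − (-$5,489.22) = $7,665.56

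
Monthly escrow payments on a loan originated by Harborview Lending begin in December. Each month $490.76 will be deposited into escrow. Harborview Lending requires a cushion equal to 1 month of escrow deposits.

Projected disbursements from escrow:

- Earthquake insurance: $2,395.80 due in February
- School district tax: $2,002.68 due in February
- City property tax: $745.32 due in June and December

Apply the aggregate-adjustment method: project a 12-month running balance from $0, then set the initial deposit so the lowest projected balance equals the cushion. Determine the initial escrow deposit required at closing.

$4,162.28

Cushion = 1 × $490.76 = $490.76
Trial balance (start $0, +$490.76 each month, − disbursements):
  Dec: +$490.76 − $745.32 → -$254.56
  Jan: +$490.76 → $236.20
  Feb: +$490.76 − $4,398.48 → -$3,671.52
  Mar: +$490.76 → -$3,180.76
  Apr: +$490.76 → -$2,690.00
  May: +$490.76 → -$2,199.24
  Jun: +$490.76 − $745.32 → -$2,453.80
  Jul: +$490.76 → -$1,963.04
  Aug: +$490.76 → -$1,472.28
  Sep: +$490.76 → -$981.52
  Oct: +$490.76 → -$490.76
  Nov: +$490.76 → $0.00
Lowest trial balance = -$3,671.52 (Feb)
Initial deposit = cushion − low point = $490.76 − (-$3,671.52) = $4,162.28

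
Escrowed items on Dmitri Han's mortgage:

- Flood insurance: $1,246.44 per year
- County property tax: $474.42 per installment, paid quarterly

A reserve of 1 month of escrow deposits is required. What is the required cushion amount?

$262.01

Flood insurance: $1,246.44 per year
County property tax: $474.42 × 4 = $1,897.68 per year
Annual escrow total = $1,246.44 + $1,897.68 = $3,144.12
Base monthly escrow = $3,144.12 ÷ 12 = $262.01
Required cushion = 1 × $262.01 = $262.01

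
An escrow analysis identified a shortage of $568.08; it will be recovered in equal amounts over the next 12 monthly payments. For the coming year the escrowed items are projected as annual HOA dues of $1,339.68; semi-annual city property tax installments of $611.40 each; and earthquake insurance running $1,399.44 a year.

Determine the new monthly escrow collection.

$377.50

HOA dues: $1,339.68/yr
City property tax: $611.40 × 2 = $1,222.80/yr
Earthquake insurance: $1,399.44/yr
Total annual escrow = $3,961.92
Base monthly escrow = $3,961.92 ÷ 12 = $330.16
Monthly shortage recovery: $568.08 / 12 = $47.34
Adjusted monthly = $330.16 + $47.34 = $377.50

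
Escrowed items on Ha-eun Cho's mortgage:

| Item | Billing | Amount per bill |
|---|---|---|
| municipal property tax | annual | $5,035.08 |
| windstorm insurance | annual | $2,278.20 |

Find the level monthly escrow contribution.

Municipal property tax — $5,035.08
Windstorm insurance — $2,278.20
Yearly total = $5,035.08 + $2,278.20 = $7,313.28
Base monthly escrow = $7,313.28 / 12 = $609.44

$609.44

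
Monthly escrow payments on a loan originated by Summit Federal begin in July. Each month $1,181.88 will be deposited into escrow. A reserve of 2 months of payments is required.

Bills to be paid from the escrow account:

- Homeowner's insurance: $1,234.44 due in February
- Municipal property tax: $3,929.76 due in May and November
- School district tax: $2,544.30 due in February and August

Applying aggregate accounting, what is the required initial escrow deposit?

$3,545.64

Cushion = 2 × $1,181.88 = $2,363.76
Trial balance (start $0, +$1,181.88 each month, − disbursements):
  Jul: +$1,181.88 → $1,181.88
  Aug: +$1,181.88 − $2,544.30 → -$180.54
  Sep: +$1,181.88 → $1,001.34
  Oct: +$1,181.88 → $2,183.22
  Nov: +$1,181.88 − $3,929.76 → -$564.66
  Dec: +$1,181.88 → $617.22
  Jan: +$1,181.88 → $1,799.10
  Feb: +$1,181.88 − $3,778.74 → -$797.76
  Mar: +$1,181.88 → $384.12
  Apr: +$1,181.88 → $1,566.00
  May: +$1,181.88 − $3,929.76 → -$1,181.88
  Jun: +$1,181.88 → $0.00
Lowest trial balance = -$1,181.88 (May)
Initial deposit = cushion − low point = $2,363.76 − (-$1,181.88) = $3,545.64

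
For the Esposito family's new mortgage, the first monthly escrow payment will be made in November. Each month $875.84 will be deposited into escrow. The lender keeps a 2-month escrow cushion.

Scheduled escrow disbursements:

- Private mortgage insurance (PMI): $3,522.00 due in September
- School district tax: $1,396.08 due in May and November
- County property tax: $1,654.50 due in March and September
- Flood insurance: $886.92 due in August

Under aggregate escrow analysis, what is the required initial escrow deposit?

$2,627.52

Cushion = 2 × $875.84 = $1,751.68
Trial balance (start $0, +$875.84 each month, − disbursements):
  Nov: +$875.84 − $1,396.08 → -$520.24
  Dec: +$875.84 → $355.60
  Jan: +$875.84 → $1,231.44
  Feb: +$875.84 → $2,107.28
  Mar: +$875.84 − $1,654.50 → $1,328.62
  Apr: +$875.84 → $2,204.46
  May: +$875.84 − $1,396.08 → $1,684.22
  Jun: +$875.84 → $2,560.06
  Jul: +$875.84 → $3,435.90
  Aug: +$875.84 − $886.92 → $3,424.82
  Sep: +$875.84 − $5,176.50 → -$875.84
  Oct: +$875.84 → $0.00
Lowest trial balance = -$875.84 (Sep)
Initial deposit = cushion − low point = $1,751.68 − (-$875.84) = $2,627.52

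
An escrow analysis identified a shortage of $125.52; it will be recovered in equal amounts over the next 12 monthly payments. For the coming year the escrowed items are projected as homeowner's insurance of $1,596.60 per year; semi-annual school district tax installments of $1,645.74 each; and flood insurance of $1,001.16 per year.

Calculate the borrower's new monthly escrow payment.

$501.23

Homeowner's insurance — $1,596.60/yr
School district tax — $1,645.74 × 2 = $3,291.48/yr
Flood insurance — $1,001.16/yr
Total annual escrow = $1,596.60 + $3,291.48 + $1,001.16 = $5,889.24
Base monthly escrow = $5,889.24 ÷ 12 = $490.77
Monthly shortage recovery: $125.52 / 12 = $10.46
Adjusted monthly = $490.77 + $10.46 = $501.23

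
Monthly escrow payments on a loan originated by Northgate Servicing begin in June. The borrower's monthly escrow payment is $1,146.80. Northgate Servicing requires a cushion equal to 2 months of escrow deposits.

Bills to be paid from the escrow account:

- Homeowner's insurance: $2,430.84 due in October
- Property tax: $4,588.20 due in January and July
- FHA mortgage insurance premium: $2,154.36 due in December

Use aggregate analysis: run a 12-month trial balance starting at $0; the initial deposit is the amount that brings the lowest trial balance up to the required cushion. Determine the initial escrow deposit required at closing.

$6,880.80

Cushion = 2 × $1,146.80 = $2,293.60
Trial balance (start $0, +$1,146.80 each month, − disbursements):
  Jun: +$1,146.80 → $1,146.80
  Jul: +$1,146.80 − $4,588.20 → -$2,294.60
  Aug: +$1,146.80 → -$1,147.80
  Sep: +$1,146.80 → -$1.00
  Oct: +$1,146.80 − $2,430.84 → -$1,285.04
  Nov: +$1,146.80 → -$138.24
  Dec: +$1,146.80 − $2,154.36 → -$1,145.80
  Jan: +$1,146.80 − $4,588.20 → -$4,587.20
  Feb: +$1,146.80 → -$3,440.40
  Mar: +$1,146.80 → -$2,293.60
  Apr: +$1,146.80 → -$1,146.80
  May: +$1,146.80 → $0.00
Lowest trial balance = -$4,587.20 (Jan)
Initial deposit = cushion − low point = $2,293.60 − (-$4,587.20) = $6,880.80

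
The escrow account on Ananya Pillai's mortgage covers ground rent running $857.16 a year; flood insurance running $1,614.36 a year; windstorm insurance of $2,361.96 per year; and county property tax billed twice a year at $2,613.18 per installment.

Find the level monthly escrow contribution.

Ground rent: $857.16 per year
Flood insurance: $1,614.36 per year
Windstorm insurance: $2,361.96 per year
County property tax: $2,613.18 × 2 = $5,226.36 per year
Annual escrow total = $857.16 + $1,614.36 + $2,361.96 + $5,226.36 = $10,059.84
Per month = $10,059.84 / 12 = $838.32

$838.32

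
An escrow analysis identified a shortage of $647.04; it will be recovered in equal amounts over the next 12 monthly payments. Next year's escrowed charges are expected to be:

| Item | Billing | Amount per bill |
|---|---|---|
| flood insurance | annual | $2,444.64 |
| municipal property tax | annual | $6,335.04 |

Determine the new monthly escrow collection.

Flood insurance: $2,444.64 per year
Municipal property tax: $6,335.04 per year
Total per year = $2,444.64 + $6,335.04 = $8,779.68
Monthly escrow = $8,779.68 / 12 = $731.64
Shortage per month = $647.04 / 12 = $53.92
Adjusted monthly = $731.64 + $53.92 = $785.56

$785.56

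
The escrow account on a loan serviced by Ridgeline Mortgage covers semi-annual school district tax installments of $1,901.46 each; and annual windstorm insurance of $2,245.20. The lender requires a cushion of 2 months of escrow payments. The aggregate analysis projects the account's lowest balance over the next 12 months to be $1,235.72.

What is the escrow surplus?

$227.70

School district tax: $1,901.46 × 2 = $3,802.92/yr
Windstorm insurance: $2,245.20/yr
Total per year = $6,048.12
Per month = $6,048.12 ÷ 12 = $504.01
Cushion = 2 × $504.01 = $1,008.02
Surplus = $1,235.72 − $1,008.02 = $227.70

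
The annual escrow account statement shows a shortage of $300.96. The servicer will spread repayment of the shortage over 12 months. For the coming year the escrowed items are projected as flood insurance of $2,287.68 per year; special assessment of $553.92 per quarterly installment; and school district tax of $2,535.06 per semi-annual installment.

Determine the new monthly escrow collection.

$822.87

Flood insurance = $2,287.68
Special assessment = $553.92 × 4 = $2,215.68
School district tax = $2,535.06 × 2 = $5,070.12
Combined annual = $9,573.48
Monthly escrow = $9,573.48 ÷ 12 = $797.79
Shortage spread = $300.96 / 12 = $25.08/mo
Adjusted monthly = $797.79 + $25.08 = $822.87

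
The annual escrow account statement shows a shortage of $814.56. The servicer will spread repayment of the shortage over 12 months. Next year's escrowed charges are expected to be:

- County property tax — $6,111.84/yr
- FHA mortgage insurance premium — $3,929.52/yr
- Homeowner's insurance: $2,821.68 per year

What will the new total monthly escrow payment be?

$1,139.80

County property tax: $6,111.84/yr
FHA mortgage insurance premium: $3,929.52/yr
Homeowner's insurance: $2,821.68/yr
Combined annual = $6,111.84 + $3,929.52 + $2,821.68 = $12,863.04
Monthly = $12,863.04 ÷ 12 = $1,071.92
Shortage per month = $814.56 ÷ 12 = $67.88
New monthly escrow = $1,071.92 + $67.88 = $1,139.80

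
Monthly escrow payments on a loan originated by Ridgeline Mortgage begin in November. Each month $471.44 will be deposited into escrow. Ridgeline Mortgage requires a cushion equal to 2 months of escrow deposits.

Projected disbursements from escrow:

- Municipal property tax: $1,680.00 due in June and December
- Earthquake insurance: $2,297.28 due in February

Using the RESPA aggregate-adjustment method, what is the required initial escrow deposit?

$3,034.40

Cushion = 2 × $471.44 = $942.88
Trial balance (start $0, +$471.44 each month, − disbursements):
  Nov: +$471.44 → $471.44
  Dec: +$471.44 − $1,680.00 → -$737.12
  Jan: +$471.44 → -$265.68
  Feb: +$471.44 − $2,297.28 → -$2,091.52
  Mar: +$471.44 → -$1,620.08
  Apr: +$471.44 → -$1,148.64
  May: +$471.44 → -$677.20
  Jun: +$471.44 − $1,680.00 → -$1,885.76
  Jul: +$471.44 → -$1,414.32
  Aug: +$471.44 → -$942.88
  Sep: +$471.44 → -$471.44
  Oct: +$471.44 → $0.00
Lowest trial balance = -$2,091.52 (Feb)
Initial deposit = cushion − low point = $942.88 − (-$2,091.52) = $3,034.40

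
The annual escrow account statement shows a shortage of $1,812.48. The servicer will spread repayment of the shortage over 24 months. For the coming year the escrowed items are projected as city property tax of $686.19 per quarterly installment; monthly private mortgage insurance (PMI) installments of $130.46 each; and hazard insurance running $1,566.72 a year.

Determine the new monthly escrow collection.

City property tax: $686.19 × 4 = $2,744.76 annually
Private mortgage insurance (PMI): $130.46 × 12 = $1,565.52 annually
Hazard insurance: $1,566.72 annually
Total per year = $5,877.00
Per month = $5,877.00 ÷ 12 = $489.75
Monthly shortage recovery: $1,812.48 ÷ 24 = $75.52
New monthly escrow = $489.75 + $75.52 = $565.27

$565.27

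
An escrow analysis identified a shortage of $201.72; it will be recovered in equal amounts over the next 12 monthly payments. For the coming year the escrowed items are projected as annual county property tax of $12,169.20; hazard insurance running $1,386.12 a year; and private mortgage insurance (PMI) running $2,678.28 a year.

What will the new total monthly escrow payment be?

$1,369.61

County property tax — $12,169.20 annually
Hazard insurance — $1,386.12 annually
Private mortgage insurance (PMI) — $2,678.28 annually
Annual escrow total = $12,169.20 + $1,386.12 + $2,678.28 = $16,233.60
Monthly = $16,233.60 ÷ 12 = $1,352.80
Monthly shortage recovery: $201.72 / 12 = $16.81
Adjusted monthly = $1,352.80 + $16.81 = $1,369.61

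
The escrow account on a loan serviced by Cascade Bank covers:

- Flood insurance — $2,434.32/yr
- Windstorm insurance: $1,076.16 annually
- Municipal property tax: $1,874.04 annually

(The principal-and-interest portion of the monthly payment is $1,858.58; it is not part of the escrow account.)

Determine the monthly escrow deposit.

$448.71

Flood insurance: $2,434.32 per year
Windstorm insurance: $1,076.16 per year
Municipal property tax: $1,874.04 per year
Yearly total = $2,434.32 + $1,076.16 + $1,874.04 = $5,384.52
Monthly escrow = $5,384.52 / 12 = $448.71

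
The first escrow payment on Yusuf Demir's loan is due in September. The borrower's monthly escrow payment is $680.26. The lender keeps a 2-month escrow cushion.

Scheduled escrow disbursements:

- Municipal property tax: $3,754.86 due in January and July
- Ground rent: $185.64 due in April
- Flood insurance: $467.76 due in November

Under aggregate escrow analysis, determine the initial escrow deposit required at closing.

Cushion = 2 × $680.26 = $1,360.52
Trial balance (start $0, +$680.26 each month, − disbursements):
  Sep: +$680.26 → $680.26
  Oct: +$680.26 → $1,360.52
  Nov: +$680.26 − $467.76 → $1,573.02
  Dec: +$680.26 → $2,253.28
  Jan: +$680.26 − $3,754.86 → -$821.32
  Feb: +$680.26 → -$141.06
  Mar: +$680.26 → $539.20
  Apr: +$680.26 − $185.64 → $1,033.82
  May: +$680.26 → $1,714.08
  Jun: +$680.26 → $2,394.34
  Jul: +$680.26 − $3,754.86 → -$680.26
  Aug: +$680.26 → $0.00
Lowest trial balance = -$821.32 (Jan)
Initial deposit = cushion − low point = $1,360.52 − (-$821.32) = $2,181.84

$2,181.84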